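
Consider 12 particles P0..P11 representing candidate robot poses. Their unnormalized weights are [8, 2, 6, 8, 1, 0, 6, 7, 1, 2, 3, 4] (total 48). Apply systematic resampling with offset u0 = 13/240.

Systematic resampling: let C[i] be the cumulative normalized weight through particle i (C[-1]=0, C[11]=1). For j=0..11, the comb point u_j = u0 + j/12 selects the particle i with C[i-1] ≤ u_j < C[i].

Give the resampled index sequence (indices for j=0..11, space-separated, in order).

C = [1/6, 5/24, 1/3, 1/2, 25/48, 25/48, 31/48, 19/24, 13/16, 41/48, 11/12, 1]
j=0: u_0=13/240 ∈ [0, 1/6) → index 0
j=1: u_1=11/80 ∈ [0, 1/6) → index 0
j=2: u_2=53/240 ∈ [5/24, 1/3) → index 2
j=3: u_3=73/240 ∈ [5/24, 1/3) → index 2
j=4: u_4=31/80 ∈ [1/3, 1/2) → index 3
j=5: u_5=113/240 ∈ [1/3, 1/2) → index 3
j=6: u_6=133/240 ∈ [25/48, 31/48) → index 6
j=7: u_7=51/80 ∈ [25/48, 31/48) → index 6
j=8: u_8=173/240 ∈ [31/48, 19/24) → index 7
j=9: u_9=193/240 ∈ [19/24, 13/16) → index 8
j=10: u_10=71/80 ∈ [41/48, 11/12) → index 10
j=11: u_11=233/240 ∈ [11/12, 1) → index 11

0 0 2 2 3 3 6 6 7 8 10 11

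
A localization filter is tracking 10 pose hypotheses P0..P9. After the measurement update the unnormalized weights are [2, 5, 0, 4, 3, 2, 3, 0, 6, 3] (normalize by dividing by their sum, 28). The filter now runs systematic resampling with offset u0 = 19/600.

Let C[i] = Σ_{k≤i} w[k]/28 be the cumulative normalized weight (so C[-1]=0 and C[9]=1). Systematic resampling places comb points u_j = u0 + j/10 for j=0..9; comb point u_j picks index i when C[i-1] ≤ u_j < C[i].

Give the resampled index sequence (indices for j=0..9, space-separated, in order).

0 1 1 3 4 5 6 8 8 9

C = [1/14, 1/4, 1/4, 11/28, 1/2, 4/7, 19/28, 19/28, 25/28, 1]
j=0: u_0=19/600 ∈ [0, 1/14) → index 0
j=1: u_1=79/600 ∈ [1/14, 1/4) → index 1
j=2: u_2=139/600 ∈ [1/14, 1/4) → index 1
j=3: u_3=199/600 ∈ [1/4, 11/28) → index 3
j=4: u_4=259/600 ∈ [11/28, 1/2) → index 4
j=5: u_5=319/600 ∈ [1/2, 4/7) → index 5
j=6: u_6=379/600 ∈ [4/7, 19/28) → index 6
j=7: u_7=439/600 ∈ [19/28, 25/28) → index 8
j=8: u_8=499/600 ∈ [19/28, 25/28) → index 8
j=9: u_9=559/600 ∈ [25/28, 1) → index 9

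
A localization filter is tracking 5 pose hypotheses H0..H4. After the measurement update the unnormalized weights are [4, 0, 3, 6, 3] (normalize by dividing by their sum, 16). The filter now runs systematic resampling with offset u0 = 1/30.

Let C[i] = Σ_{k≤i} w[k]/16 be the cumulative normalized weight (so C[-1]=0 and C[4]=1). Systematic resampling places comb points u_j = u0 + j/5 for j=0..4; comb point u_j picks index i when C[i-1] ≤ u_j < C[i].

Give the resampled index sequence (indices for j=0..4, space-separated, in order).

0 0 2 3 4

C = [1/4, 1/4, 7/16, 13/16, 1]
j=0: u_0=1/30 ∈ [0, 1/4) → index 0
j=1: u_1=7/30 ∈ [0, 1/4) → index 0
j=2: u_2=13/30 ∈ [1/4, 7/16) → index 2
j=3: u_3=19/30 ∈ [7/16, 13/16) → index 3
j=4: u_4=5/6 ∈ [13/16, 1) → index 4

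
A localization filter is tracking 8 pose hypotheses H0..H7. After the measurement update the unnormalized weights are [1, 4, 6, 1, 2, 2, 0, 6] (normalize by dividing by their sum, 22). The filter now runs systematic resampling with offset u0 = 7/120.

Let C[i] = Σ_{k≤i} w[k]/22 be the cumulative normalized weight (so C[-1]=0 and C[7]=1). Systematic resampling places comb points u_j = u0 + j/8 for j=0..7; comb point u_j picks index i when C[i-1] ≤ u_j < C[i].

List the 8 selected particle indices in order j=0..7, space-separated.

C = [1/22, 5/22, 1/2, 6/11, 7/11, 8/11, 8/11, 1]
j=0: u_0=7/120 ∈ [1/22, 5/22) → index 1
j=1: u_1=11/60 ∈ [1/22, 5/22) → index 1
j=2: u_2=37/120 ∈ [5/22, 1/2) → index 2
j=3: u_3=13/30 ∈ [5/22, 1/2) → index 2
j=4: u_4=67/120 ∈ [6/11, 7/11) → index 4
j=5: u_5=41/60 ∈ [7/11, 8/11) → index 5
j=6: u_6=97/120 ∈ [8/11, 1) → index 7
j=7: u_7=14/15 ∈ [8/11, 1) → index 7

1 1 2 2 4 5 7 7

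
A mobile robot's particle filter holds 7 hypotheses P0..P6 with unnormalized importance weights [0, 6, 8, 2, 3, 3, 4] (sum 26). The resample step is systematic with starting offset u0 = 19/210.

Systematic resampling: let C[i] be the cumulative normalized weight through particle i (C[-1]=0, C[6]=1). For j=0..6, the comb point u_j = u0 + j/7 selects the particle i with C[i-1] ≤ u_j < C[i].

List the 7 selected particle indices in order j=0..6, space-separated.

1 2 2 2 4 5 6

C = [0, 3/13, 7/13, 8/13, 19/26, 11/13, 1]
j=0: u_0=19/210 ∈ [0, 3/13) → index 1
j=1: u_1=7/30 ∈ [3/13, 7/13) → index 2
j=2: u_2=79/210 ∈ [3/13, 7/13) → index 2
j=3: u_3=109/210 ∈ [3/13, 7/13) → index 2
j=4: u_4=139/210 ∈ [8/13, 19/26) → index 4
j=5: u_5=169/210 ∈ [19/26, 11/13) → index 5
j=6: u_6=199/210 ∈ [11/13, 1) → index 6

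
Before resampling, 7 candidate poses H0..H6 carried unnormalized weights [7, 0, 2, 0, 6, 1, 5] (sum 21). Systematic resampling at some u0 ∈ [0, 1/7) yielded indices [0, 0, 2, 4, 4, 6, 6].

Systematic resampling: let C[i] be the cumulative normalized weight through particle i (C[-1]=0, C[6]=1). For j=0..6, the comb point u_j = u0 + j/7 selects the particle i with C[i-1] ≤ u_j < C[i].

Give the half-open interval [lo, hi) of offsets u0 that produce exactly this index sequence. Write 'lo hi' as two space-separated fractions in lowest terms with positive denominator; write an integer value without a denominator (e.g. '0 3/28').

1/21 1/7

C = [1/3, 1/3, 3/7, 3/7, 5/7, 16/21, 1]
j=0 picked index 0: u0 ∈ [0, 1/3)
j=1 picked index 0: u0 ∈ [-1/7, 4/21)
j=2 picked index 2: u0 ∈ [1/21, 1/7)
j=3 picked index 4: u0 ∈ [0, 2/7)
j=4 picked index 4: u0 ∈ [-1/7, 1/7)
j=5 picked index 6: u0 ∈ [1/21, 2/7)
j=6 picked index 6: u0 ∈ [-2/21, 1/7)
intersection: [1/21, 1/7)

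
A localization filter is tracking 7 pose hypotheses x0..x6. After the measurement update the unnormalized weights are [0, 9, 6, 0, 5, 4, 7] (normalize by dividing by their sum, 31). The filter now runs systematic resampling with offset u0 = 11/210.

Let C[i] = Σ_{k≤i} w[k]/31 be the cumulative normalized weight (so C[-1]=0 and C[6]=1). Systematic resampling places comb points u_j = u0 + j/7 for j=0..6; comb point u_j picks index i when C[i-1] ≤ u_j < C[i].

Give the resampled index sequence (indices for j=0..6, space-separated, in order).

C = [0, 9/31, 15/31, 15/31, 20/31, 24/31, 1]
j=0: u_0=11/210 ∈ [0, 9/31) → index 1
j=1: u_1=41/210 ∈ [0, 9/31) → index 1
j=2: u_2=71/210 ∈ [9/31, 15/31) → index 2
j=3: u_3=101/210 ∈ [9/31, 15/31) → index 2
j=4: u_4=131/210 ∈ [15/31, 20/31) → index 4
j=5: u_5=23/30 ∈ [20/31, 24/31) → index 5
j=6: u_6=191/210 ∈ [24/31, 1) → index 6

1 1 2 2 4 5 6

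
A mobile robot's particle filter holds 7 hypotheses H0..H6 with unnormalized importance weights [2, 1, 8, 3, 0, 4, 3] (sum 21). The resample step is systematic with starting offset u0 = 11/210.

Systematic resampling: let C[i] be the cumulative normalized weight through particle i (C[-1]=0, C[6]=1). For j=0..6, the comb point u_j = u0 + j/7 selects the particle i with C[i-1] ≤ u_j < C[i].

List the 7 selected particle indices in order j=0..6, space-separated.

0 2 2 2 3 5 6

C = [2/21, 1/7, 11/21, 2/3, 2/3, 6/7, 1]
j=0: u_0=11/210 ∈ [0, 2/21) → index 0
j=1: u_1=41/210 ∈ [1/7, 11/21) → index 2
j=2: u_2=71/210 ∈ [1/7, 11/21) → index 2
j=3: u_3=101/210 ∈ [1/7, 11/21) → index 2
j=4: u_4=131/210 ∈ [11/21, 2/3) → index 3
j=5: u_5=23/30 ∈ [2/3, 6/7) → index 5
j=6: u_6=191/210 ∈ [6/7, 1) → index 6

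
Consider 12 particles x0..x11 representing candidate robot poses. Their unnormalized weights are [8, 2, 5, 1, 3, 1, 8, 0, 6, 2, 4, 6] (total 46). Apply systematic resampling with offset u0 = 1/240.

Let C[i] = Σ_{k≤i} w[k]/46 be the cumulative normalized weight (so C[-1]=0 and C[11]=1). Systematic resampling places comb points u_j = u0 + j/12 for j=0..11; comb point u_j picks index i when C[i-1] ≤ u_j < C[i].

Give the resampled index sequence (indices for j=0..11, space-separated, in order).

0 0 0 2 3 5 6 6 8 9 10 11

C = [4/23, 5/23, 15/46, 8/23, 19/46, 10/23, 14/23, 14/23, 17/23, 18/23, 20/23, 1]
j=0: u_0=1/240 ∈ [0, 4/23) → index 0
j=1: u_1=7/80 ∈ [0, 4/23) → index 0
j=2: u_2=41/240 ∈ [0, 4/23) → index 0
j=3: u_3=61/240 ∈ [5/23, 15/46) → index 2
j=4: u_4=27/80 ∈ [15/46, 8/23) → index 3
j=5: u_5=101/240 ∈ [19/46, 10/23) → index 5
j=6: u_6=121/240 ∈ [10/23, 14/23) → index 6
j=7: u_7=47/80 ∈ [10/23, 14/23) → index 6
j=8: u_8=161/240 ∈ [14/23, 17/23) → index 8
j=9: u_9=181/240 ∈ [17/23, 18/23) → index 9
j=10: u_10=67/80 ∈ [18/23, 20/23) → index 10
j=11: u_11=221/240 ∈ [20/23, 1) → index 11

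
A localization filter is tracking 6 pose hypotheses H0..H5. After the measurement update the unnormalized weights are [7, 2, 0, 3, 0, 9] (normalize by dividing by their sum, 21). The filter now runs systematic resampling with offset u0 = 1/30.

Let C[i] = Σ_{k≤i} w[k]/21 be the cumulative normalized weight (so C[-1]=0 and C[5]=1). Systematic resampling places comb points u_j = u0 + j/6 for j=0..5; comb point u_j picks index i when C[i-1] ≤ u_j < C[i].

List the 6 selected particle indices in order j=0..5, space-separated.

0 0 1 3 5 5

C = [1/3, 3/7, 3/7, 4/7, 4/7, 1]
j=0: u_0=1/30 ∈ [0, 1/3) → index 0
j=1: u_1=1/5 ∈ [0, 1/3) → index 0
j=2: u_2=11/30 ∈ [1/3, 3/7) → index 1
j=3: u_3=8/15 ∈ [3/7, 4/7) → index 3
j=4: u_4=7/10 ∈ [4/7, 1) → index 5
j=5: u_5=13/15 ∈ [4/7, 1) → index 5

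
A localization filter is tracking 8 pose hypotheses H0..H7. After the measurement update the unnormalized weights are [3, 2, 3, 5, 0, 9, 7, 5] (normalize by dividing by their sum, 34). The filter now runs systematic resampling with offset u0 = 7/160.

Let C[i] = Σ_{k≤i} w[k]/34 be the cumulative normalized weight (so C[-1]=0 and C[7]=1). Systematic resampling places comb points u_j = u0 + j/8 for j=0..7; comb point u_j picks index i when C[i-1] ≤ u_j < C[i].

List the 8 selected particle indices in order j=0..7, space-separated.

0 2 3 5 5 6 6 7

C = [3/34, 5/34, 4/17, 13/34, 13/34, 11/17, 29/34, 1]
j=0: u_0=7/160 ∈ [0, 3/34) → index 0
j=1: u_1=27/160 ∈ [5/34, 4/17) → index 2
j=2: u_2=47/160 ∈ [4/17, 13/34) → index 3
j=3: u_3=67/160 ∈ [13/34, 11/17) → index 5
j=4: u_4=87/160 ∈ [13/34, 11/17) → index 5
j=5: u_5=107/160 ∈ [11/17, 29/34) → index 6
j=6: u_6=127/160 ∈ [11/17, 29/34) → index 6
j=7: u_7=147/160 ∈ [29/34, 1) → index 7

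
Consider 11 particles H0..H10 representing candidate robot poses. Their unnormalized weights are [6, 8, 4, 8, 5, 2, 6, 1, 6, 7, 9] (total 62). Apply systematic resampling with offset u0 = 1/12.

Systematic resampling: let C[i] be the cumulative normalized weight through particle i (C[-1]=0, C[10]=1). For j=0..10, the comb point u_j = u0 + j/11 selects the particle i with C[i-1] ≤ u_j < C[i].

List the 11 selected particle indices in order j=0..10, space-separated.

C = [3/31, 7/31, 9/31, 13/31, 1/2, 33/62, 39/62, 20/31, 23/31, 53/62, 1]
j=0: u_0=1/12 ∈ [0, 3/31) → index 0
j=1: u_1=23/132 ∈ [3/31, 7/31) → index 1
j=2: u_2=35/132 ∈ [7/31, 9/31) → index 2
j=3: u_3=47/132 ∈ [9/31, 13/31) → index 3
j=4: u_4=59/132 ∈ [13/31, 1/2) → index 4
j=5: u_5=71/132 ∈ [33/62, 39/62) → index 6
j=6: u_6=83/132 ∈ [33/62, 39/62) → index 6
j=7: u_7=95/132 ∈ [20/31, 23/31) → index 8
j=8: u_8=107/132 ∈ [23/31, 53/62) → index 9
j=9: u_9=119/132 ∈ [53/62, 1) → index 10
j=10: u_10=131/132 ∈ [53/62, 1) → index 10

0 1 2 3 4 6 6 8 9 10 10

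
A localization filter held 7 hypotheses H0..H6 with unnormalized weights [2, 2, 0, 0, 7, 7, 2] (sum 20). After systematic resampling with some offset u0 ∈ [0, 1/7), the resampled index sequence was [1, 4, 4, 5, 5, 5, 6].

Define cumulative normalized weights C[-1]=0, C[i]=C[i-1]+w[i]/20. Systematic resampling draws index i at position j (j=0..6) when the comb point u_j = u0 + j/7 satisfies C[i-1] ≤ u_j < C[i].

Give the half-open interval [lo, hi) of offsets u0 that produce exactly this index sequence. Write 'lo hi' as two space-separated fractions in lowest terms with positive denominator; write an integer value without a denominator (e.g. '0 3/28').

C = [1/10, 1/5, 1/5, 1/5, 11/20, 9/10, 1]
j=0 picked index 1: u0 ∈ [1/10, 1/5)
j=1 picked index 4: u0 ∈ [2/35, 57/140)
j=2 picked index 4: u0 ∈ [-3/35, 37/140)
j=3 picked index 5: u0 ∈ [17/140, 33/70)
j=4 picked index 5: u0 ∈ [-3/140, 23/70)
j=5 picked index 5: u0 ∈ [-23/140, 13/70)
j=6 picked index 6: u0 ∈ [3/70, 1/7)
intersection: [17/140, 1/7)

17/140 1/7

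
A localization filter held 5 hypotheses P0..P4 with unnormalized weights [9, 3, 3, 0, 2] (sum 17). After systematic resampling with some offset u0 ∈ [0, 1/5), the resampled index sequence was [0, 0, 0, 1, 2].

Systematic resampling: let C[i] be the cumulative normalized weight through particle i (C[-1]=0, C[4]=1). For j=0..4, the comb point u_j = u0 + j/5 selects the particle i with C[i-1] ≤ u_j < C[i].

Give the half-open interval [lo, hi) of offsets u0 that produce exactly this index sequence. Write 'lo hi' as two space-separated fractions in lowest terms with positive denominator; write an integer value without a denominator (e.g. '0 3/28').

C = [9/17, 12/17, 15/17, 15/17, 1]
j=0 picked index 0: u0 ∈ [0, 9/17)
j=1 picked index 0: u0 ∈ [-1/5, 28/85)
j=2 picked index 0: u0 ∈ [-2/5, 11/85)
j=3 picked index 1: u0 ∈ [-6/85, 9/85)
j=4 picked index 2: u0 ∈ [-8/85, 7/85)
intersection: [0, 7/85)

0 7/85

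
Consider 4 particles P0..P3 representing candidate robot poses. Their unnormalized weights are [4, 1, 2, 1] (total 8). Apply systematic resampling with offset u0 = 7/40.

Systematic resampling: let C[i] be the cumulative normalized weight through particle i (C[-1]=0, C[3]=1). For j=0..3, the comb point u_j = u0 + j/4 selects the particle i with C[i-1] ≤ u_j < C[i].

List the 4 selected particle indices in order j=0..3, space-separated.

0 0 2 3

C = [1/2, 5/8, 7/8, 1]
j=0: u_0=7/40 ∈ [0, 1/2) → index 0
j=1: u_1=17/40 ∈ [0, 1/2) → index 0
j=2: u_2=27/40 ∈ [5/8, 7/8) → index 2
j=3: u_3=37/40 ∈ [7/8, 1) → index 3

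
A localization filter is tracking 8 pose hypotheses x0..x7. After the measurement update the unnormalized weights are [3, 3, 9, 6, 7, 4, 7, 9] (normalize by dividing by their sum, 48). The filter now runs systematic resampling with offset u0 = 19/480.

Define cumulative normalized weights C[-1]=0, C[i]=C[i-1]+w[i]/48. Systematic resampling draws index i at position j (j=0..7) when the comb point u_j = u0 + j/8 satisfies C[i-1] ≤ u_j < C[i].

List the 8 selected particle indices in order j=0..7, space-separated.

C = [1/16, 1/8, 5/16, 7/16, 7/12, 2/3, 13/16, 1]
j=0: u_0=19/480 ∈ [0, 1/16) → index 0
j=1: u_1=79/480 ∈ [1/8, 5/16) → index 2
j=2: u_2=139/480 ∈ [1/8, 5/16) → index 2
j=3: u_3=199/480 ∈ [5/16, 7/16) → index 3
j=4: u_4=259/480 ∈ [7/16, 7/12) → index 4
j=5: u_5=319/480 ∈ [7/12, 2/3) → index 5
j=6: u_6=379/480 ∈ [2/3, 13/16) → index 6
j=7: u_7=439/480 ∈ [13/16, 1) → index 7

0 2 2 3 4 5 6 7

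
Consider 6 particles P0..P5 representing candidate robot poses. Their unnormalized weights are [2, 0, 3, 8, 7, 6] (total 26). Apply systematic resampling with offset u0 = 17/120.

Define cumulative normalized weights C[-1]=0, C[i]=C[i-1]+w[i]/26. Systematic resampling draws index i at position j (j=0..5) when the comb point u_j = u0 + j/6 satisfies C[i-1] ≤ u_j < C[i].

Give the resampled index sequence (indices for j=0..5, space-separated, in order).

2 3 3 4 5 5

C = [1/13, 1/13, 5/26, 1/2, 10/13, 1]
j=0: u_0=17/120 ∈ [1/13, 5/26) → index 2
j=1: u_1=37/120 ∈ [5/26, 1/2) → index 3
j=2: u_2=19/40 ∈ [5/26, 1/2) → index 3
j=3: u_3=77/120 ∈ [1/2, 10/13) → index 4
j=4: u_4=97/120 ∈ [10/13, 1) → index 5
j=5: u_5=39/40 ∈ [10/13, 1) → index 5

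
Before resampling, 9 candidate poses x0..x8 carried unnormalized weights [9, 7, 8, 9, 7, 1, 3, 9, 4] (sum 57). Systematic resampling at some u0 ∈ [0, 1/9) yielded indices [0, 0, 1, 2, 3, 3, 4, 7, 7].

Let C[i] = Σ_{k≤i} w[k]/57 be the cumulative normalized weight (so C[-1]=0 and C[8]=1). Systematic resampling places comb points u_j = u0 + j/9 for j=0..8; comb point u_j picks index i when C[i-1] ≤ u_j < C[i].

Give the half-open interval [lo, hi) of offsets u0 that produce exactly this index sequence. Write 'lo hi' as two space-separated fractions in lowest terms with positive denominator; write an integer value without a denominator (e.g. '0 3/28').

0 4/171

C = [3/19, 16/57, 8/19, 11/19, 40/57, 41/57, 44/57, 53/57, 1]
j=0 picked index 0: u0 ∈ [0, 3/19)
j=1 picked index 0: u0 ∈ [-1/9, 8/171)
j=2 picked index 1: u0 ∈ [-11/171, 10/171)
j=3 picked index 2: u0 ∈ [-1/19, 5/57)
j=4 picked index 3: u0 ∈ [-4/171, 23/171)
j=5 picked index 3: u0 ∈ [-23/171, 4/171)
j=6 picked index 4: u0 ∈ [-5/57, 2/57)
j=7 picked index 7: u0 ∈ [-1/171, 26/171)
j=8 picked index 7: u0 ∈ [-20/171, 7/171)
intersection: [0, 4/171)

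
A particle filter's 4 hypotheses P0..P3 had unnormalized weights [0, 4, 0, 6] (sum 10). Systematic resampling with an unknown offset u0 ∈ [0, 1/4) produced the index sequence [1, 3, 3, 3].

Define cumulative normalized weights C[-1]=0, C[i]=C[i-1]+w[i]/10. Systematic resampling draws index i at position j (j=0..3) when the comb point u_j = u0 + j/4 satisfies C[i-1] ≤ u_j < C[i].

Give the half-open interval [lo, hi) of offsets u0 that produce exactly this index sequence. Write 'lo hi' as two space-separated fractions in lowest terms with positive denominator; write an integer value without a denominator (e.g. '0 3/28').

C = [0, 2/5, 2/5, 1]
j=0 picked index 1: u0 ∈ [0, 2/5)
j=1 picked index 3: u0 ∈ [3/20, 3/4)
j=2 picked index 3: u0 ∈ [-1/10, 1/2)
j=3 picked index 3: u0 ∈ [-7/20, 1/4)
intersection: [3/20, 1/4)

3/20 1/4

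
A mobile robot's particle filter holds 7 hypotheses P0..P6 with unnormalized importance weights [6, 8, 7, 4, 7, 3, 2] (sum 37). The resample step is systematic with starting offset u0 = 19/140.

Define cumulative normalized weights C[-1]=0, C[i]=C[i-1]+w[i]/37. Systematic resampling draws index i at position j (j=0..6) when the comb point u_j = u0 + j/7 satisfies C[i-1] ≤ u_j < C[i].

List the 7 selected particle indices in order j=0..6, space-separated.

C = [6/37, 14/37, 21/37, 25/37, 32/37, 35/37, 1]
j=0: u_0=19/140 ∈ [0, 6/37) → index 0
j=1: u_1=39/140 ∈ [6/37, 14/37) → index 1
j=2: u_2=59/140 ∈ [14/37, 21/37) → index 2
j=3: u_3=79/140 ∈ [14/37, 21/37) → index 2
j=4: u_4=99/140 ∈ [25/37, 32/37) → index 4
j=5: u_5=17/20 ∈ [25/37, 32/37) → index 4
j=6: u_6=139/140 ∈ [35/37, 1) → index 6

0 1 2 2 4 4 6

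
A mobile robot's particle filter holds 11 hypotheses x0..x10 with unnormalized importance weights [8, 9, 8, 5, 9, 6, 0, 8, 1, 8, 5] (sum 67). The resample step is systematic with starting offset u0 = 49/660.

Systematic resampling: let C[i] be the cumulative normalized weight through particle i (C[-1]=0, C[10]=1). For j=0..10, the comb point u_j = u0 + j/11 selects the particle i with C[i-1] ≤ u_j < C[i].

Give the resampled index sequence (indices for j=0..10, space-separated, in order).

0 1 2 2 3 4 5 7 8 9 10

C = [8/67, 17/67, 25/67, 30/67, 39/67, 45/67, 45/67, 53/67, 54/67, 62/67, 1]
j=0: u_0=49/660 ∈ [0, 8/67) → index 0
j=1: u_1=109/660 ∈ [8/67, 17/67) → index 1
j=2: u_2=169/660 ∈ [17/67, 25/67) → index 2
j=3: u_3=229/660 ∈ [17/67, 25/67) → index 2
j=4: u_4=289/660 ∈ [25/67, 30/67) → index 3
j=5: u_5=349/660 ∈ [30/67, 39/67) → index 4
j=6: u_6=409/660 ∈ [39/67, 45/67) → index 5
j=7: u_7=469/660 ∈ [45/67, 53/67) → index 7
j=8: u_8=529/660 ∈ [53/67, 54/67) → index 8
j=9: u_9=589/660 ∈ [54/67, 62/67) → index 9
j=10: u_10=59/60 ∈ [62/67, 1) → index 10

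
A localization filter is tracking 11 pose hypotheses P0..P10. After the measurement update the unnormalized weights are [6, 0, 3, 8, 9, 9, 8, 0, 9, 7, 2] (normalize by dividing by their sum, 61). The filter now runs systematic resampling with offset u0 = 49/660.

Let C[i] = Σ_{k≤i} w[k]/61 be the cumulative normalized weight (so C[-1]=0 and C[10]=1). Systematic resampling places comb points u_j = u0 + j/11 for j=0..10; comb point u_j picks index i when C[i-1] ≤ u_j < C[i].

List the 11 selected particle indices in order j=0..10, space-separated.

0 3 3 4 5 5 6 8 8 9 10

C = [6/61, 6/61, 9/61, 17/61, 26/61, 35/61, 43/61, 43/61, 52/61, 59/61, 1]
j=0: u_0=49/660 ∈ [0, 6/61) → index 0
j=1: u_1=109/660 ∈ [9/61, 17/61) → index 3
j=2: u_2=169/660 ∈ [9/61, 17/61) → index 3
j=3: u_3=229/660 ∈ [17/61, 26/61) → index 4
j=4: u_4=289/660 ∈ [26/61, 35/61) → index 5
j=5: u_5=349/660 ∈ [26/61, 35/61) → index 5
j=6: u_6=409/660 ∈ [35/61, 43/61) → index 6
j=7: u_7=469/660 ∈ [43/61, 52/61) → index 8
j=8: u_8=529/660 ∈ [43/61, 52/61) → index 8
j=9: u_9=589/660 ∈ [52/61, 59/61) → index 9
j=10: u_10=59/60 ∈ [59/61, 1) → index 10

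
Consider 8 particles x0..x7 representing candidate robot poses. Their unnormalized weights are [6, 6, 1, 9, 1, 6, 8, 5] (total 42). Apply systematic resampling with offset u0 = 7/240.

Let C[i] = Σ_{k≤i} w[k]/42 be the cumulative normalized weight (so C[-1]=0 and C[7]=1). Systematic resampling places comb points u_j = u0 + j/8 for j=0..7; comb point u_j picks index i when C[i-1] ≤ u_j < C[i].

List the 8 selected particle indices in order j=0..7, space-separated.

C = [1/7, 2/7, 13/42, 11/21, 23/42, 29/42, 37/42, 1]
j=0: u_0=7/240 ∈ [0, 1/7) → index 0
j=1: u_1=37/240 ∈ [1/7, 2/7) → index 1
j=2: u_2=67/240 ∈ [1/7, 2/7) → index 1
j=3: u_3=97/240 ∈ [13/42, 11/21) → index 3
j=4: u_4=127/240 ∈ [11/21, 23/42) → index 4
j=5: u_5=157/240 ∈ [23/42, 29/42) → index 5
j=6: u_6=187/240 ∈ [29/42, 37/42) → index 6
j=7: u_7=217/240 ∈ [37/42, 1) → index 7

0 1 1 3 4 5 6 7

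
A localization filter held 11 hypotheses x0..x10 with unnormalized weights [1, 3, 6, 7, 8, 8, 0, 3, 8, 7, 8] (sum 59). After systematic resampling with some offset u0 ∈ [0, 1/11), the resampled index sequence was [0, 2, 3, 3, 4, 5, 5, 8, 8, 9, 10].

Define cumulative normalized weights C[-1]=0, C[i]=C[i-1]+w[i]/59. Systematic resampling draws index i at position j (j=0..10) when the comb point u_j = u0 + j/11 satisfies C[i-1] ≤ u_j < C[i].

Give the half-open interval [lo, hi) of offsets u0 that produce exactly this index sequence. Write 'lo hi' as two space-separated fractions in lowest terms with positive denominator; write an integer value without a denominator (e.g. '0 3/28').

0 9/649

C = [1/59, 4/59, 10/59, 17/59, 25/59, 33/59, 33/59, 36/59, 44/59, 51/59, 1]
j=0 picked index 0: u0 ∈ [0, 1/59)
j=1 picked index 2: u0 ∈ [-15/649, 51/649)
j=2 picked index 3: u0 ∈ [-8/649, 69/649)
j=3 picked index 3: u0 ∈ [-67/649, 10/649)
j=4 picked index 4: u0 ∈ [-49/649, 39/649)
j=5 picked index 5: u0 ∈ [-20/649, 68/649)
j=6 picked index 5: u0 ∈ [-79/649, 9/649)
j=7 picked index 8: u0 ∈ [-17/649, 71/649)
j=8 picked index 8: u0 ∈ [-76/649, 12/649)
j=9 picked index 9: u0 ∈ [-47/649, 30/649)
j=10 picked index 10: u0 ∈ [-29/649, 1/11)
intersection: [0, 9/649)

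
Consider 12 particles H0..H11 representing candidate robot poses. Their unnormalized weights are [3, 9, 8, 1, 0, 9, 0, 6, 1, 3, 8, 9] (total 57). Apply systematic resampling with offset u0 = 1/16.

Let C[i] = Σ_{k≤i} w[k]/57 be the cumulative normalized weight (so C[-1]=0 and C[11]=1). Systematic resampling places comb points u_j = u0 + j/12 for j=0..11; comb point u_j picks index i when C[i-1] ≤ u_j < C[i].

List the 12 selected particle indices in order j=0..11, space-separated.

1 1 2 2 5 5 7 8 10 10 11 11

C = [1/19, 4/19, 20/57, 7/19, 7/19, 10/19, 10/19, 12/19, 37/57, 40/57, 16/19, 1]
j=0: u_0=1/16 ∈ [1/19, 4/19) → index 1
j=1: u_1=7/48 ∈ [1/19, 4/19) → index 1
j=2: u_2=11/48 ∈ [4/19, 20/57) → index 2
j=3: u_3=5/16 ∈ [4/19, 20/57) → index 2
j=4: u_4=19/48 ∈ [7/19, 10/19) → index 5
j=5: u_5=23/48 ∈ [7/19, 10/19) → index 5
j=6: u_6=9/16 ∈ [10/19, 12/19) → index 7
j=7: u_7=31/48 ∈ [12/19, 37/57) → index 8
j=8: u_8=35/48 ∈ [40/57, 16/19) → index 10
j=9: u_9=13/16 ∈ [40/57, 16/19) → index 10
j=10: u_10=43/48 ∈ [16/19, 1) → index 11
j=11: u_11=47/48 ∈ [16/19, 1) → index 11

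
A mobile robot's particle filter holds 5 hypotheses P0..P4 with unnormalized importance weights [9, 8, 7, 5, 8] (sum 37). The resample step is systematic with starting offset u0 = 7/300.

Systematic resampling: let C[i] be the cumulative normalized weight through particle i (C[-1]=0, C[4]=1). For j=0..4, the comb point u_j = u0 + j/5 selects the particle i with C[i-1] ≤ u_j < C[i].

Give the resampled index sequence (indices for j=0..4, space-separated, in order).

C = [9/37, 17/37, 24/37, 29/37, 1]
j=0: u_0=7/300 ∈ [0, 9/37) → index 0
j=1: u_1=67/300 ∈ [0, 9/37) → index 0
j=2: u_2=127/300 ∈ [9/37, 17/37) → index 1
j=3: u_3=187/300 ∈ [17/37, 24/37) → index 2
j=4: u_4=247/300 ∈ [29/37, 1) → index 4

0 0 1 2 4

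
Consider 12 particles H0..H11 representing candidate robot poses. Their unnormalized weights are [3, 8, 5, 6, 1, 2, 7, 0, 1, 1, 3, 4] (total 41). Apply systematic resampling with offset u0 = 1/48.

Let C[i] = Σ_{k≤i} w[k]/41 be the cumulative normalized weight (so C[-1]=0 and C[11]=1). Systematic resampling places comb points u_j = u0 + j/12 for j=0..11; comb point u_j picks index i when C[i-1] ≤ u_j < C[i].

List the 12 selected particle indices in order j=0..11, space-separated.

C = [3/41, 11/41, 16/41, 22/41, 23/41, 25/41, 32/41, 32/41, 33/41, 34/41, 37/41, 1]
j=0: u_0=1/48 ∈ [0, 3/41) → index 0
j=1: u_1=5/48 ∈ [3/41, 11/41) → index 1
j=2: u_2=3/16 ∈ [3/41, 11/41) → index 1
j=3: u_3=13/48 ∈ [11/41, 16/41) → index 2
j=4: u_4=17/48 ∈ [11/41, 16/41) → index 2
j=5: u_5=7/16 ∈ [16/41, 22/41) → index 3
j=6: u_6=25/48 ∈ [16/41, 22/41) → index 3
j=7: u_7=29/48 ∈ [23/41, 25/41) → index 5
j=8: u_8=11/16 ∈ [25/41, 32/41) → index 6
j=9: u_9=37/48 ∈ [25/41, 32/41) → index 6
j=10: u_10=41/48 ∈ [34/41, 37/41) → index 10
j=11: u_11=15/16 ∈ [37/41, 1) → index 11

0 1 1 2 2 3 3 5 6 6 10 11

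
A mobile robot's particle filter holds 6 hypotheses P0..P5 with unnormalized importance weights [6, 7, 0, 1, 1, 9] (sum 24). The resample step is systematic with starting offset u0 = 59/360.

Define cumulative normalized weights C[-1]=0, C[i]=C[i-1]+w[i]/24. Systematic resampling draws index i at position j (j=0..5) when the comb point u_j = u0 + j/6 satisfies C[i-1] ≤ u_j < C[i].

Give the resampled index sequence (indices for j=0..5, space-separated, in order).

C = [1/4, 13/24, 13/24, 7/12, 5/8, 1]
j=0: u_0=59/360 ∈ [0, 1/4) → index 0
j=1: u_1=119/360 ∈ [1/4, 13/24) → index 1
j=2: u_2=179/360 ∈ [1/4, 13/24) → index 1
j=3: u_3=239/360 ∈ [5/8, 1) → index 5
j=4: u_4=299/360 ∈ [5/8, 1) → index 5
j=5: u_5=359/360 ∈ [5/8, 1) → index 5

0 1 1 5 5 5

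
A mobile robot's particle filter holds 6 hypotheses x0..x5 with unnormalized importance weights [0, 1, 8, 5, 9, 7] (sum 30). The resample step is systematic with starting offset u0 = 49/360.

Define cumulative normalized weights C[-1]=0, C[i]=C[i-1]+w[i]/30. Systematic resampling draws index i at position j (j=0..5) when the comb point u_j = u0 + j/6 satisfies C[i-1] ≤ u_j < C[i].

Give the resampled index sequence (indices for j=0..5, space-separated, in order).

C = [0, 1/30, 3/10, 7/15, 23/30, 1]
j=0: u_0=49/360 ∈ [1/30, 3/10) → index 2
j=1: u_1=109/360 ∈ [3/10, 7/15) → index 3
j=2: u_2=169/360 ∈ [7/15, 23/30) → index 4
j=3: u_3=229/360 ∈ [7/15, 23/30) → index 4
j=4: u_4=289/360 ∈ [23/30, 1) → index 5
j=5: u_5=349/360 ∈ [23/30, 1) → index 5

2 3 4 4 5 5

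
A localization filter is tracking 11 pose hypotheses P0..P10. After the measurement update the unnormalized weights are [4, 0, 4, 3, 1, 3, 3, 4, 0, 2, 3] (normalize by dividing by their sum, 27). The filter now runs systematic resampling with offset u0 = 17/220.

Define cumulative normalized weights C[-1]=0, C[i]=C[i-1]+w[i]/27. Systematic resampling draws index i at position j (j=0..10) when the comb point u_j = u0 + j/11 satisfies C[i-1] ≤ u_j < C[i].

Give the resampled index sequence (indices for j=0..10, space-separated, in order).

C = [4/27, 4/27, 8/27, 11/27, 4/9, 5/9, 2/3, 22/27, 22/27, 8/9, 1]
j=0: u_0=17/220 ∈ [0, 4/27) → index 0
j=1: u_1=37/220 ∈ [4/27, 8/27) → index 2
j=2: u_2=57/220 ∈ [4/27, 8/27) → index 2
j=3: u_3=7/20 ∈ [8/27, 11/27) → index 3
j=4: u_4=97/220 ∈ [11/27, 4/9) → index 4
j=5: u_5=117/220 ∈ [4/9, 5/9) → index 5
j=6: u_6=137/220 ∈ [5/9, 2/3) → index 6
j=7: u_7=157/220 ∈ [2/3, 22/27) → index 7
j=8: u_8=177/220 ∈ [2/3, 22/27) → index 7
j=9: u_9=197/220 ∈ [8/9, 1) → index 10
j=10: u_10=217/220 ∈ [8/9, 1) → index 10

0 2 2 3 4 5 6 7 7 10 10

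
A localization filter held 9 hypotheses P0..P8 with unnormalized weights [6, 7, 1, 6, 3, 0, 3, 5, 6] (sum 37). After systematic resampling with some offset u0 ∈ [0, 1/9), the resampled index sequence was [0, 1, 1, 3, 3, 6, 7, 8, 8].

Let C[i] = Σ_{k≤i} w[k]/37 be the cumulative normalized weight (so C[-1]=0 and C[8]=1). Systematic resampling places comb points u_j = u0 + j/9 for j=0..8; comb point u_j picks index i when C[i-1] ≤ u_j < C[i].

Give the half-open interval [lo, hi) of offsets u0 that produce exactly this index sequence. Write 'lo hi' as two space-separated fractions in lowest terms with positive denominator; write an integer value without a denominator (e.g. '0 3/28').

C = [6/37, 13/37, 14/37, 20/37, 23/37, 23/37, 26/37, 31/37, 1]
j=0 picked index 0: u0 ∈ [0, 6/37)
j=1 picked index 1: u0 ∈ [17/333, 80/333)
j=2 picked index 1: u0 ∈ [-20/333, 43/333)
j=3 picked index 3: u0 ∈ [5/111, 23/111)
j=4 picked index 3: u0 ∈ [-22/333, 32/333)
j=5 picked index 6: u0 ∈ [22/333, 49/333)
j=6 picked index 7: u0 ∈ [4/111, 19/111)
j=7 picked index 8: u0 ∈ [20/333, 2/9)
j=8 picked index 8: u0 ∈ [-17/333, 1/9)
intersection: [22/333, 32/333)

22/333 32/333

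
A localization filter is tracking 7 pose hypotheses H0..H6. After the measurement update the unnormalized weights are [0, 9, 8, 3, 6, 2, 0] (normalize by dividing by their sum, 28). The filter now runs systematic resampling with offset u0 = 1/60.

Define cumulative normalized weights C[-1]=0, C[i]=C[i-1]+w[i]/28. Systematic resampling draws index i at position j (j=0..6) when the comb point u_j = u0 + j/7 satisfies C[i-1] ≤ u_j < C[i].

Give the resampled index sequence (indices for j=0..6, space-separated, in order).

1 1 1 2 2 4 4

C = [0, 9/28, 17/28, 5/7, 13/14, 1, 1]
j=0: u_0=1/60 ∈ [0, 9/28) → index 1
j=1: u_1=67/420 ∈ [0, 9/28) → index 1
j=2: u_2=127/420 ∈ [0, 9/28) → index 1
j=3: u_3=187/420 ∈ [9/28, 17/28) → index 2
j=4: u_4=247/420 ∈ [9/28, 17/28) → index 2
j=5: u_5=307/420 ∈ [5/7, 13/14) → index 4
j=6: u_6=367/420 ∈ [5/7, 13/14) → index 4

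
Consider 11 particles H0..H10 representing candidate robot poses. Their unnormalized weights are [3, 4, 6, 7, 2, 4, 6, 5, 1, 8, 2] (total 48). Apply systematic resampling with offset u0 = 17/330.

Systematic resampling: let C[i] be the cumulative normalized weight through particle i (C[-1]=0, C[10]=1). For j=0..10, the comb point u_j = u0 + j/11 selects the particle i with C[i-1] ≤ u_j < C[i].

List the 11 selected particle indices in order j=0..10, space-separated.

0 1 2 3 3 5 6 7 8 9 10

C = [1/16, 7/48, 13/48, 5/12, 11/24, 13/24, 2/3, 37/48, 19/24, 23/24, 1]
j=0: u_0=17/330 ∈ [0, 1/16) → index 0
j=1: u_1=47/330 ∈ [1/16, 7/48) → index 1
j=2: u_2=7/30 ∈ [7/48, 13/48) → index 2
j=3: u_3=107/330 ∈ [13/48, 5/12) → index 3
j=4: u_4=137/330 ∈ [13/48, 5/12) → index 3
j=5: u_5=167/330 ∈ [11/24, 13/24) → index 5
j=6: u_6=197/330 ∈ [13/24, 2/3) → index 6
j=7: u_7=227/330 ∈ [2/3, 37/48) → index 7
j=8: u_8=257/330 ∈ [37/48, 19/24) → index 8
j=9: u_9=287/330 ∈ [19/24, 23/24) → index 9
j=10: u_10=317/330 ∈ [23/24, 1) → index 10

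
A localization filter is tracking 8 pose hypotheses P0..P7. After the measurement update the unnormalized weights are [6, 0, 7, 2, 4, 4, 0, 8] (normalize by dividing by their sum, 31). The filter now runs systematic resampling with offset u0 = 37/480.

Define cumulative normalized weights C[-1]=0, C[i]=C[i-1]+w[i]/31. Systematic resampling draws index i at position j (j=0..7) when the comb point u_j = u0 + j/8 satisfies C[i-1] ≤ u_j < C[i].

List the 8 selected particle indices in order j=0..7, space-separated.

0 2 2 3 4 5 7 7

C = [6/31, 6/31, 13/31, 15/31, 19/31, 23/31, 23/31, 1]
j=0: u_0=37/480 ∈ [0, 6/31) → index 0
j=1: u_1=97/480 ∈ [6/31, 13/31) → index 2
j=2: u_2=157/480 ∈ [6/31, 13/31) → index 2
j=3: u_3=217/480 ∈ [13/31, 15/31) → index 3
j=4: u_4=277/480 ∈ [15/31, 19/31) → index 4
j=5: u_5=337/480 ∈ [19/31, 23/31) → index 5
j=6: u_6=397/480 ∈ [23/31, 1) → index 7
j=7: u_7=457/480 ∈ [23/31, 1) → index 7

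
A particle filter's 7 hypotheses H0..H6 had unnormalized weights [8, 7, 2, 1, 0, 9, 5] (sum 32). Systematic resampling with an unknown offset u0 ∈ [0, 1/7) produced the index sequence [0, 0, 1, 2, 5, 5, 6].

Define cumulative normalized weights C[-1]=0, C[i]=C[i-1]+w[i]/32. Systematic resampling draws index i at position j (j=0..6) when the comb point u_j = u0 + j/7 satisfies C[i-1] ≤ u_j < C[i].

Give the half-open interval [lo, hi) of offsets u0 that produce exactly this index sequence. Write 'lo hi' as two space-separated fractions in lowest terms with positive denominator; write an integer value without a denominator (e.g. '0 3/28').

9/224 23/224

C = [1/4, 15/32, 17/32, 9/16, 9/16, 27/32, 1]
j=0 picked index 0: u0 ∈ [0, 1/4)
j=1 picked index 0: u0 ∈ [-1/7, 3/28)
j=2 picked index 1: u0 ∈ [-1/28, 41/224)
j=3 picked index 2: u0 ∈ [9/224, 23/224)
j=4 picked index 5: u0 ∈ [-1/112, 61/224)
j=5 picked index 5: u0 ∈ [-17/112, 29/224)
j=6 picked index 6: u0 ∈ [-3/224, 1/7)
intersection: [9/224, 23/224)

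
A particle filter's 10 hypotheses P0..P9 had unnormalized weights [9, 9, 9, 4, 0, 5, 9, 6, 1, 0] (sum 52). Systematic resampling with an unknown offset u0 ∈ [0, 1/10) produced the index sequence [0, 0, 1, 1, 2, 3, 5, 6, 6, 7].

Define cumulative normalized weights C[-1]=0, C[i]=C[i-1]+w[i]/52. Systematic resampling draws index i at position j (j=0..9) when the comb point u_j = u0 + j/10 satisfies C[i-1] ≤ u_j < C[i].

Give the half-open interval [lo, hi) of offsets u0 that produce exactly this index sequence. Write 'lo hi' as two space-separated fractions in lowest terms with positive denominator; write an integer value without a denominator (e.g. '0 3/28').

C = [9/52, 9/26, 27/52, 31/52, 31/52, 9/13, 45/52, 51/52, 1, 1]
j=0 picked index 0: u0 ∈ [0, 9/52)
j=1 picked index 0: u0 ∈ [-1/10, 19/260)
j=2 picked index 1: u0 ∈ [-7/260, 19/130)
j=3 picked index 1: u0 ∈ [-33/260, 3/65)
j=4 picked index 2: u0 ∈ [-7/130, 31/260)
j=5 picked index 3: u0 ∈ [1/52, 5/52)
j=6 picked index 5: u0 ∈ [-1/260, 6/65)
j=7 picked index 6: u0 ∈ [-1/130, 43/260)
j=8 picked index 6: u0 ∈ [-7/65, 17/260)
j=9 picked index 7: u0 ∈ [-9/260, 21/260)
intersection: [1/52, 3/65)

1/52 3/65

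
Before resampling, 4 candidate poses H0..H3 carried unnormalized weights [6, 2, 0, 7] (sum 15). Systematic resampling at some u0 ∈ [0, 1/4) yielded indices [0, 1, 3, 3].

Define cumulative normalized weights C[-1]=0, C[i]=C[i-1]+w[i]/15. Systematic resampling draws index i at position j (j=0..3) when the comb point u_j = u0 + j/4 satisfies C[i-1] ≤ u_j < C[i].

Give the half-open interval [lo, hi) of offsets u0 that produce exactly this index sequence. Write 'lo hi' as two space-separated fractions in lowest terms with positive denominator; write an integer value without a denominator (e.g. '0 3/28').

C = [2/5, 8/15, 8/15, 1]
j=0 picked index 0: u0 ∈ [0, 2/5)
j=1 picked index 1: u0 ∈ [3/20, 17/60)
j=2 picked index 3: u0 ∈ [1/30, 1/2)
j=3 picked index 3: u0 ∈ [-13/60, 1/4)
intersection: [3/20, 1/4)

3/20 1/4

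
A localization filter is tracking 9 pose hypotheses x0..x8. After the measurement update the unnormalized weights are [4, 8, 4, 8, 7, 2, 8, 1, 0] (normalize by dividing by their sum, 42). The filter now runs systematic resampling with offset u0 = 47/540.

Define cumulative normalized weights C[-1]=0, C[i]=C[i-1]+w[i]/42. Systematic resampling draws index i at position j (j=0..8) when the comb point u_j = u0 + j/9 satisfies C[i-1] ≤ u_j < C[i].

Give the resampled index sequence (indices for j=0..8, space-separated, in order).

C = [2/21, 2/7, 8/21, 4/7, 31/42, 11/14, 41/42, 1, 1]
j=0: u_0=47/540 ∈ [0, 2/21) → index 0
j=1: u_1=107/540 ∈ [2/21, 2/7) → index 1
j=2: u_2=167/540 ∈ [2/7, 8/21) → index 2
j=3: u_3=227/540 ∈ [8/21, 4/7) → index 3
j=4: u_4=287/540 ∈ [8/21, 4/7) → index 3
j=5: u_5=347/540 ∈ [4/7, 31/42) → index 4
j=6: u_6=407/540 ∈ [31/42, 11/14) → index 5
j=7: u_7=467/540 ∈ [11/14, 41/42) → index 6
j=8: u_8=527/540 ∈ [11/14, 41/42) → index 6

0 1 2 3 3 4 5 6 6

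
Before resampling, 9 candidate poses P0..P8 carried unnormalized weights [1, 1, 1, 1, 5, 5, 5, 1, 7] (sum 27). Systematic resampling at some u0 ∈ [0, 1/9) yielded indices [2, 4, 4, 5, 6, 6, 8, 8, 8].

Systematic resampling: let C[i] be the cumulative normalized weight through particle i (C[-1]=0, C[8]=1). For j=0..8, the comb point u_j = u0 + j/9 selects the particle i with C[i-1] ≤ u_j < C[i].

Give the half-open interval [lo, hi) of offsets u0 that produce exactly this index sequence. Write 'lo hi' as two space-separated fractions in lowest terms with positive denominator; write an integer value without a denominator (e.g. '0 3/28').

C = [1/27, 2/27, 1/9, 4/27, 1/3, 14/27, 19/27, 20/27, 1]
j=0 picked index 2: u0 ∈ [2/27, 1/9)
j=1 picked index 4: u0 ∈ [1/27, 2/9)
j=2 picked index 4: u0 ∈ [-2/27, 1/9)
j=3 picked index 5: u0 ∈ [0, 5/27)
j=4 picked index 6: u0 ∈ [2/27, 7/27)
j=5 picked index 6: u0 ∈ [-1/27, 4/27)
j=6 picked index 8: u0 ∈ [2/27, 1/3)
j=7 picked index 8: u0 ∈ [-1/27, 2/9)
j=8 picked index 8: u0 ∈ [-4/27, 1/9)
intersection: [2/27, 1/9)

2/27 1/9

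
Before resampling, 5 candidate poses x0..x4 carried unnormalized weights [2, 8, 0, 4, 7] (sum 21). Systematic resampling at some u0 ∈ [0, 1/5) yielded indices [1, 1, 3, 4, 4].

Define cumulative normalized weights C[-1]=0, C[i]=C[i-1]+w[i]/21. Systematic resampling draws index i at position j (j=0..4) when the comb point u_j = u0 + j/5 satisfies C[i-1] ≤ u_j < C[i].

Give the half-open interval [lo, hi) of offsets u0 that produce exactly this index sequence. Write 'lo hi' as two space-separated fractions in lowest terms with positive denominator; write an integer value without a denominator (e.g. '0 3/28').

2/21 1/5

C = [2/21, 10/21, 10/21, 2/3, 1]
j=0 picked index 1: u0 ∈ [2/21, 10/21)
j=1 picked index 1: u0 ∈ [-11/105, 29/105)
j=2 picked index 3: u0 ∈ [8/105, 4/15)
j=3 picked index 4: u0 ∈ [1/15, 2/5)
j=4 picked index 4: u0 ∈ [-2/15, 1/5)
intersection: [2/21, 1/5)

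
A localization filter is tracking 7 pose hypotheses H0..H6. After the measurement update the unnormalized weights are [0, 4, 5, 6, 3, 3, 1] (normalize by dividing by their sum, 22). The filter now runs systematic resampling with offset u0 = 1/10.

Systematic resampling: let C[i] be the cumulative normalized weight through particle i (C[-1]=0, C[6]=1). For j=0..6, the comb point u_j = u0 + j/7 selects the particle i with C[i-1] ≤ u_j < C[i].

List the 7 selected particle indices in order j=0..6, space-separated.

1 2 2 3 3 4 6

C = [0, 2/11, 9/22, 15/22, 9/11, 21/22, 1]
j=0: u_0=1/10 ∈ [0, 2/11) → index 1
j=1: u_1=17/70 ∈ [2/11, 9/22) → index 2
j=2: u_2=27/70 ∈ [2/11, 9/22) → index 2
j=3: u_3=37/70 ∈ [9/22, 15/22) → index 3
j=4: u_4=47/70 ∈ [9/22, 15/22) → index 3
j=5: u_5=57/70 ∈ [15/22, 9/11) → index 4
j=6: u_6=67/70 ∈ [21/22, 1) → index 6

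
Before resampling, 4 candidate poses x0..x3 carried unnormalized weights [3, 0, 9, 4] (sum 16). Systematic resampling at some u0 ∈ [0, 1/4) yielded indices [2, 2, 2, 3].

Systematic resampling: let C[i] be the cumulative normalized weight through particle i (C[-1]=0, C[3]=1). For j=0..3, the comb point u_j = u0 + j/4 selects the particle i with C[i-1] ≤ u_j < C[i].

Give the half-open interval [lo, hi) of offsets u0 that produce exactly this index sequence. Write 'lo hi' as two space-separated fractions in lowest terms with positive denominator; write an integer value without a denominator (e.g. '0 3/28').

3/16 1/4

C = [3/16, 3/16, 3/4, 1]
j=0 picked index 2: u0 ∈ [3/16, 3/4)
j=1 picked index 2: u0 ∈ [-1/16, 1/2)
j=2 picked index 2: u0 ∈ [-5/16, 1/4)
j=3 picked index 3: u0 ∈ [0, 1/4)
intersection: [3/16, 1/4)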